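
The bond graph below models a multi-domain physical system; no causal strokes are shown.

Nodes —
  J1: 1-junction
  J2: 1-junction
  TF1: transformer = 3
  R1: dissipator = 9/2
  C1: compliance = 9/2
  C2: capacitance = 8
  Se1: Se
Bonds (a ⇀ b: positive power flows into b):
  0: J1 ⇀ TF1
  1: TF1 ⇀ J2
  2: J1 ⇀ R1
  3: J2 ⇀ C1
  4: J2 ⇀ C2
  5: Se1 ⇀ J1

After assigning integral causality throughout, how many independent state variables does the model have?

2  (C1, C2 all integral)

b5 →J1  (Se1 (Se) sets effort on bond)
b3 →J2  (C1: C, integral causality)
b4 →J2  (C2 outputs effort q/C2)
b1 →TF1  (only one flow-in slot at J2)
b0 →J1  (through TF1, causality passes straight; one stroke at TF1)
b2 →R1  (closing 1-jn rule on J1)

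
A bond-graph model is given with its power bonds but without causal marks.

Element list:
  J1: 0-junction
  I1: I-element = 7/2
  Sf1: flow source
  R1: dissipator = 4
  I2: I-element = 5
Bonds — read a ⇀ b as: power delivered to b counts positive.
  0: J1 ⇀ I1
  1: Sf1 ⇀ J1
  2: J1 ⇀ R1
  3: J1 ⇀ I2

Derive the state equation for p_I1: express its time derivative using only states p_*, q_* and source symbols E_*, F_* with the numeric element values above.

dp_I1/dt = 4*F_Sf1 - 8*p_I1/7 - 4*p_I2/5

bond 1 stroke at Sf1  (Sf1 (Sf) sets flow on bond)
bond 0 stroke at I1  (I1: I, integral causality)
bond 3 stroke at I2  (I2: I, integral causality)
bond 2 stroke at J1  (J1 needs exactly one e-in)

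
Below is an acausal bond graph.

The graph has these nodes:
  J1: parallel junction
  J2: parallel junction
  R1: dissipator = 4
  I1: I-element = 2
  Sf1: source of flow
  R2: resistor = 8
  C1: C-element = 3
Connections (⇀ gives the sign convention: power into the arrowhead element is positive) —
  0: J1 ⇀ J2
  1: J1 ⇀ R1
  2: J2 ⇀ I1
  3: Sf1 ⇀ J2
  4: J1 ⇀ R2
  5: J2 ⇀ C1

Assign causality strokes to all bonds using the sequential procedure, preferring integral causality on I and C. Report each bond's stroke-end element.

b0 stroke at J1
b1 stroke at R1
b2 stroke at I1
b3 stroke at Sf1
b4 stroke at R2
b5 stroke at J2

β3 →Sf1  (Sf1 fixes flow; stroke at Sf1)
β2 →I1  (I1 outputs flow p/I1)
β5 →J2  (C1 outputs effort q/C1)
β0 →J1  (J2: bond 5 brought effort, rest push out)
β1 →R1  (common-e at J1 fixed by 0)
β4 →R2  (common-e at J1 fixed by 0)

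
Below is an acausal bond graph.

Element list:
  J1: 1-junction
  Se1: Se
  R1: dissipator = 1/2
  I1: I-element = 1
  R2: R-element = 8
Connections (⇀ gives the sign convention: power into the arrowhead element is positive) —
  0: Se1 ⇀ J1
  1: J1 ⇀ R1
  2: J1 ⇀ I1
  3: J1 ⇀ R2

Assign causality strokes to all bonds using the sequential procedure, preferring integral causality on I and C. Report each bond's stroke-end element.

β0 →J1  (Se1 fixes effort; stroke away)
β2 →I1  (I1 integral (f out))
β1 →J1  (J1 flow already set via bond 2)
β3 →J1  (1-jn J1 has f-setter on 2)

#0 stroke at J1
#1 stroke at J1
#2 stroke at I1
#3 stroke at J1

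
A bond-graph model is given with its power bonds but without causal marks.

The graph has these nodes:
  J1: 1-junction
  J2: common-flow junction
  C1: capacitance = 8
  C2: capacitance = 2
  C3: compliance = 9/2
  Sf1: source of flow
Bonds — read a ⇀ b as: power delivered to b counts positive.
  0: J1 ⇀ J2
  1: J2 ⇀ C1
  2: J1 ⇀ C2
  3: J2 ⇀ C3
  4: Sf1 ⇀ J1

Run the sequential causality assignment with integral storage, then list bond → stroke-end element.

b4 stroke at Sf1  (Sf1: flow source, stroke at near end)
b0 stroke at J1  (1-jn J1 has f-setter on 4)
b2 stroke at J1  (J1: bond 4 brought flow, rest push out)
b1 stroke at J2  (J2 flow already set via bond 0)
b3 stroke at J2  (J2: bond 0 brought flow, rest push out)

#0 stroke→J1
#1 stroke→J2
#2 stroke→J1
#3 stroke→J2
#4 stroke→Sf1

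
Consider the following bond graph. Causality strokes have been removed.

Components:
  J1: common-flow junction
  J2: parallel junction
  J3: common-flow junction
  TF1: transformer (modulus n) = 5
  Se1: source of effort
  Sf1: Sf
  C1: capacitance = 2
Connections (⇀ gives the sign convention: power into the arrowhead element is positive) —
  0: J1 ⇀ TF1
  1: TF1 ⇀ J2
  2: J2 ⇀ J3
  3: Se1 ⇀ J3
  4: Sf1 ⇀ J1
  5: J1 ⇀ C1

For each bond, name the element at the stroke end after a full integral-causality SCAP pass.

#0 |J1
#1 |TF1
#2 |J2
#3 |J3
#4 |Sf1
#5 |J1

b3 stroke at J3  (source Se1 imposes e)
b4 stroke at Sf1  (Sf1 (Sf) sets flow on bond)
b0 stroke at J1  (J1 flow already set via bond 4)
b5 stroke at J1  (J1: bond 4 brought flow, rest push out)
b2 stroke at J2  (J3 needs exactly one f-in)
b1 stroke at TF1  (TF TF1: opposite of bond 0)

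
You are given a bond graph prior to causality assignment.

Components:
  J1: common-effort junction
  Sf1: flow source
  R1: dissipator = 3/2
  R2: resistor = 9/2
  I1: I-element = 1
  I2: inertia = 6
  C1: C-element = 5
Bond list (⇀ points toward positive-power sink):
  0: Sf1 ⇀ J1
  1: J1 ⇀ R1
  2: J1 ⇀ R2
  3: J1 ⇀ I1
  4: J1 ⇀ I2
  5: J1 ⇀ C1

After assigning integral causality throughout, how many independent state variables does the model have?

3  (C1, I1, I2 all integral)

b0 stroke at Sf1  (source Sf1 imposes f)
b3 stroke at I1  (I1 outputs flow p/I1)
b4 stroke at I2  (I2 outputs flow p/I2)
b5 stroke at J1  (prefer integral on C1)
b1 stroke at R1  (0-jn J1 has e-setter on 5)
b2 stroke at R2  (0-jn J1 has e-setter on 5)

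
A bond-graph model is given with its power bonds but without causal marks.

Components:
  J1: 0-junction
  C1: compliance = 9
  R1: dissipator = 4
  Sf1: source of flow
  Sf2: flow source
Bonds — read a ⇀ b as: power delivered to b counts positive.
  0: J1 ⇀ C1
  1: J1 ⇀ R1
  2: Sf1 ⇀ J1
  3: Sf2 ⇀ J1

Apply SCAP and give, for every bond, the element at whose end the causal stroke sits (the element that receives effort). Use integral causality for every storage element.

β2 stroke at Sf1  (Sf1 (Sf) sets flow on bond)
β3 stroke at Sf2  (Sf2: flow source, stroke at near end)
β0 stroke at J1  (C1 integral (e out))
β1 stroke at R1  (J1: bond 0 brought effort, rest push out)

#0 →J1
#1 →R1
#2 →Sf1
#3 →Sf2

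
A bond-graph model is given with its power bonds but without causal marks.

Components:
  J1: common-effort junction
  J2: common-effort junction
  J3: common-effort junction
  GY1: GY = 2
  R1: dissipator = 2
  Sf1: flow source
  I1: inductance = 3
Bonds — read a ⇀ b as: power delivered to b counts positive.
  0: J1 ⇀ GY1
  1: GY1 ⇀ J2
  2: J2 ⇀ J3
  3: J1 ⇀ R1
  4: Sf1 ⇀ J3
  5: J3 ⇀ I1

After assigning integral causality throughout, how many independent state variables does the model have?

1  (I1 all integral)

bond 4 stroke→Sf1  (Sf1 (Sf) sets flow on bond)
bond 5 stroke→I1  (I1 integral (f out))
bond 2 stroke→J3  (only one effort-in slot at J3)
bond 1 stroke→J2  (closing 0-jn rule on J2)
bond 0 stroke→J1  (GY1: gyrator matches bond 1)
bond 3 stroke→R1  (J1 effort already set via bond 0)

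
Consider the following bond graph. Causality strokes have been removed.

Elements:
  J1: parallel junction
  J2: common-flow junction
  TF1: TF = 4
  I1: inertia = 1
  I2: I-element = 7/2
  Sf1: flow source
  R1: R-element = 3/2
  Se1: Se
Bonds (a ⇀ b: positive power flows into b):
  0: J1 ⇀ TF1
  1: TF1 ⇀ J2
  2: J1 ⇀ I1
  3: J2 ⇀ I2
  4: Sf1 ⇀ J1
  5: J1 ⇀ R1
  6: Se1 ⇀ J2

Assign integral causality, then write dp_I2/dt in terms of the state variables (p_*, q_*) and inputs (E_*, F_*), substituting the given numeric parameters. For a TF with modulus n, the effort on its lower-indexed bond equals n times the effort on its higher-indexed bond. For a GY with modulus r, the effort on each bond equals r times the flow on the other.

dp_I2/dt = E_Se1 + 3*F_Sf1/8 - 3*p_I1/8 - 3*p_I2/112

#4 stroke→Sf1  (Sf1 fixes flow; stroke at Sf1)
#6 stroke→J2  (Se1: effort source, stroke at far end)
#2 stroke→I1  (I1 outputs flow p/I1)
#3 stroke→I2  (I2 outputs flow p/I2)
#1 stroke→J2  (common-f at J2 fixed by 3)
#0 stroke→TF1  (TF1: transformer flips bond 1)
#5 stroke→J1  (closing 0-jn rule on J1)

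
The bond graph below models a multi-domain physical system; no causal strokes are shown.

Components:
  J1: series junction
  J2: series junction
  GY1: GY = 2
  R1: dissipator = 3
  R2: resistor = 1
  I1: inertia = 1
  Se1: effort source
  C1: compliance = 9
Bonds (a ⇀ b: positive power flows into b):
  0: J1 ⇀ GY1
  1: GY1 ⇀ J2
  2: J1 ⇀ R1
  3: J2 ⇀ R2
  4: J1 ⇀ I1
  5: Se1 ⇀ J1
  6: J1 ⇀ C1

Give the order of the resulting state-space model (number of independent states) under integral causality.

β5 →J1  (Se1 (Se) sets effort on bond)
β4 →I1  (I1: I, integral causality)
β0 →J1  (J1 flow already set via bond 4)
β2 →J1  (J1: bond 4 brought flow, rest push out)
β6 →J1  (1-jn J1 has f-setter on 4)
β1 →J2  (GY1 both-in/both-out from 0)
β3 →R2  (J2 needs exactly one f-in)

2  (C1, I1 all integral)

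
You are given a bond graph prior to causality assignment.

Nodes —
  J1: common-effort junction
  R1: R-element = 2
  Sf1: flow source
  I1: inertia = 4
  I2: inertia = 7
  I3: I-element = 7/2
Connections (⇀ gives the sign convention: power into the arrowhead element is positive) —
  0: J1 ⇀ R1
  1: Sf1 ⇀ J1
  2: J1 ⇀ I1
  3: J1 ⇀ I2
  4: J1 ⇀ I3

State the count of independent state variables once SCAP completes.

#1 |Sf1  (Sf1 (Sf) sets flow on bond)
#2 |I1  (I1 outputs flow p/I1)
#3 |I2  (I2 outputs flow p/I2)
#4 |I3  (I3 integral (f out))
#0 |J1  (closing 0-jn rule on J1)

3  (I1, I2, I3 all integral)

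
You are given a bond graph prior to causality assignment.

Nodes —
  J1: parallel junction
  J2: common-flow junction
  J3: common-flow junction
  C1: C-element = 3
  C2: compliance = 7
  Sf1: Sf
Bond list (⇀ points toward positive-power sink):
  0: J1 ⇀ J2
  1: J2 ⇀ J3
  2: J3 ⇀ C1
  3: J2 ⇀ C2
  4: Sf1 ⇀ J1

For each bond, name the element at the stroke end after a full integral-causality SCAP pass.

#4 →Sf1  (Sf1 fixes flow; stroke at Sf1)
#0 →J1  (J1: last free bond brings effort in)
#1 →J2  (1-jn J2 has f-setter on 0)
#3 →J2  (J2: bond 0 brought flow, rest push out)
#2 →J3  (common-f at J3 fixed by 1)

bond 0 stroke→J1
bond 1 stroke→J2
bond 2 stroke→J3
bond 3 stroke→J2
bond 4 stroke→Sf1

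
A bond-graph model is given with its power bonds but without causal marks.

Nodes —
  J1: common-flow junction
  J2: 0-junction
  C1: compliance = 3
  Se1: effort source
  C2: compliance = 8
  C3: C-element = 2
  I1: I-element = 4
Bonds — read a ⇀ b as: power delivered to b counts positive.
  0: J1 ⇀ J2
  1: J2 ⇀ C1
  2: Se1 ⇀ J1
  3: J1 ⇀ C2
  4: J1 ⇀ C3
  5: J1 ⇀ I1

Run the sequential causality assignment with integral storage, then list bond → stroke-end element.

bond 0 |J1
bond 1 |J2
bond 2 |J1
bond 3 |J1
bond 4 |J1
bond 5 |I1

β2 |J1  (Se1: effort source, stroke at far end)
β1 |J2  (prefer integral on C1)
β0 |J1  (0-jn J2 has e-setter on 1)
β3 |J1  (prefer integral on C2)
β4 |J1  (C3: C, integral causality)
β5 |I1  (J1: last free bond brings flow in)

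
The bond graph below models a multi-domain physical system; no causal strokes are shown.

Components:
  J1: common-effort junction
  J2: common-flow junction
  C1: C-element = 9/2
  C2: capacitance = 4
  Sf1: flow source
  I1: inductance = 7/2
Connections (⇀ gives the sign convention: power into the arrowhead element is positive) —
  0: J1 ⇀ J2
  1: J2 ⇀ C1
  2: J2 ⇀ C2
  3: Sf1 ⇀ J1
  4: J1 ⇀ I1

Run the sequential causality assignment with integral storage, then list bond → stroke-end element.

#3 |Sf1  (Sf1 (Sf) sets flow on bond)
#1 |J2  (C1: C, integral causality)
#2 |J2  (C2: C, integral causality)
#0 |J1  (closing 1-jn rule on J2)
#4 |I1  (J1: bond 0 brought effort, rest push out)

β0 stroke→J1
β1 stroke→J2
β2 stroke→J2
β3 stroke→Sf1
β4 stroke→I1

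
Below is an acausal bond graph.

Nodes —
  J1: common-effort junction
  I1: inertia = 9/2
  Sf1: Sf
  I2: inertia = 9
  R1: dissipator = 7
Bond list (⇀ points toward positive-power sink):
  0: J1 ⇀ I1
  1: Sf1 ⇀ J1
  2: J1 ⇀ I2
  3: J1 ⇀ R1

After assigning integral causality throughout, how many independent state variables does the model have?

b1 |Sf1  (Sf1: flow source, stroke at near end)
b0 |I1  (I1 integral (f out))
b2 |I2  (I2 integral (f out))
b3 |J1  (J1 needs exactly one e-in)

2  (I1, I2 all integral)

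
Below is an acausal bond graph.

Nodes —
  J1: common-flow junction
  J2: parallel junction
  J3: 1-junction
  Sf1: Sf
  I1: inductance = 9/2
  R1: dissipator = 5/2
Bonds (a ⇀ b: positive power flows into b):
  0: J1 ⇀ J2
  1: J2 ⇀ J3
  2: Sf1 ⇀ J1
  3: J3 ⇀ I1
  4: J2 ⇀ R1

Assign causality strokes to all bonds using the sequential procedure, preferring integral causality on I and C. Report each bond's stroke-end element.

#0 stroke at J1
#1 stroke at J3
#2 stroke at Sf1
#3 stroke at I1
#4 stroke at J2

β2 →Sf1  (Sf1 fixes flow; stroke at Sf1)
β0 →J1  (common-f at J1 fixed by 2)
β3 →I1  (I1 outputs flow p/I1)
β1 →J3  (J3: bond 3 brought flow, rest push out)
β4 →J2  (closing 0-jn rule on J2)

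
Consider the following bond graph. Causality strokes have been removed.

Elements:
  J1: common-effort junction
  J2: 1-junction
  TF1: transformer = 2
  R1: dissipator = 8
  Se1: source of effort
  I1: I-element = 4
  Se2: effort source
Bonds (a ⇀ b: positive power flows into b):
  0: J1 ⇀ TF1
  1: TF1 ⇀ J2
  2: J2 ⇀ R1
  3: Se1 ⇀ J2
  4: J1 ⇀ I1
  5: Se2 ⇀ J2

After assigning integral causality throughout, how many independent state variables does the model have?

1  (I1 all integral)

β3 stroke→J2  (source Se1 imposes e)
β5 stroke→J2  (source Se2 imposes e)
β4 stroke→I1  (I1 outputs flow p/I1)
β0 stroke→J1  (closing 0-jn rule on J1)
β1 stroke→TF1  (through TF1, causality passes straight; one stroke at TF1)
β2 stroke→J2  (J2: bond 1 brought flow, rest push out)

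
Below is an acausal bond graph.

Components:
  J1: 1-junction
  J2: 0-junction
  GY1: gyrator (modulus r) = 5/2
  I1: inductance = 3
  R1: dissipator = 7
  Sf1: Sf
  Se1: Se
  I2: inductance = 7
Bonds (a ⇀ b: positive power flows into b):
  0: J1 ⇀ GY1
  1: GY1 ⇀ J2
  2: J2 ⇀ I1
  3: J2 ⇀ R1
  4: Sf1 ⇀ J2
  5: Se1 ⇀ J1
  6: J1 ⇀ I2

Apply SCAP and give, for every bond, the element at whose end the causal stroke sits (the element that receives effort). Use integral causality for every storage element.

b4 stroke at Sf1  (source Sf1 imposes f)
b5 stroke at J1  (Se1 fixes effort; stroke away)
b2 stroke at I1  (I1: I, integral causality)
b6 stroke at I2  (I2 outputs flow p/I2)
b0 stroke at J1  (1-jn J1 has f-setter on 6)
b1 stroke at J2  (GY1: gyrator matches bond 0)
b3 stroke at R1  (0-jn J2 has e-setter on 1)

#0 stroke at J1
#1 stroke at J2
#2 stroke at I1
#3 stroke at R1
#4 stroke at Sf1
#5 stroke at J1
#6 stroke at I2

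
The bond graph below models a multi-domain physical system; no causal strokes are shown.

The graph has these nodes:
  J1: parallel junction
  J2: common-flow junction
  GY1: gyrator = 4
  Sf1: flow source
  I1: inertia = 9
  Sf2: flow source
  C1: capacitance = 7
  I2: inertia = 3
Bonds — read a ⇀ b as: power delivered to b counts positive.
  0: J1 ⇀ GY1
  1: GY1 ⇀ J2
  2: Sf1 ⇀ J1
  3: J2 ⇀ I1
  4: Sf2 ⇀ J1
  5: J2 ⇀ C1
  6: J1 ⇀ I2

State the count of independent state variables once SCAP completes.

3  (C1, I1, I2 all integral)

b2 |Sf1  (Sf1 fixes flow; stroke at Sf1)
b4 |Sf2  (source Sf2 imposes f)
b3 |I1  (I1 outputs flow p/I1)
b1 |J2  (1-jn J2 has f-setter on 3)
b5 |J2  (common-f at J2 fixed by 3)
b0 |J1  (through GY1, causality inverts; strokes same side of GY1)
b6 |I2  (J1: bond 0 brought effort, rest push out)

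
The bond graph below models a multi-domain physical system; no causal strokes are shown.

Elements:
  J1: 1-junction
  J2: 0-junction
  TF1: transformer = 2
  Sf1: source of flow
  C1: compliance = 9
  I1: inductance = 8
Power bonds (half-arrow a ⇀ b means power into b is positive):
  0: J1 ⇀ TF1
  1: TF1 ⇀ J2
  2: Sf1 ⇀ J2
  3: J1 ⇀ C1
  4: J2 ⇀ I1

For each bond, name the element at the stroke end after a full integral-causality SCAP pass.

#2 stroke→Sf1  (Sf1 fixes flow; stroke at Sf1)
#3 stroke→J1  (prefer integral on C1)
#0 stroke→TF1  (only one flow-in slot at J1)
#1 stroke→J2  (through TF1, causality passes straight; one stroke at TF1)
#4 stroke→I1  (0-jn J2 has e-setter on 1)

β0 |TF1
β1 |J2
β2 |Sf1
β3 |J1
β4 |I1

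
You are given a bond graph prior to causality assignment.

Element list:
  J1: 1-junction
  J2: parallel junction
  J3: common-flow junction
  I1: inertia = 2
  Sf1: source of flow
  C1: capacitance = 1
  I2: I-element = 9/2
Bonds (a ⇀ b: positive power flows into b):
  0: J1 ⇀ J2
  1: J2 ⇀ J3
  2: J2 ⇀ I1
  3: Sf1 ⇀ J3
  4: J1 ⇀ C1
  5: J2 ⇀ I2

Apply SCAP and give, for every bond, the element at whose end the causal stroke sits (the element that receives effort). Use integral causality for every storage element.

β3 →Sf1  (source Sf1 imposes f)
β1 →J3  (1-jn J3 has f-setter on 3)
β2 →I1  (I1 outputs flow p/I1)
β4 →J1  (prefer integral on C1)
β0 →J2  (J1: last free bond brings flow in)
β5 →I2  (0-jn J2 has e-setter on 0)

β0 →J2
β1 →J3
β2 →I1
β3 →Sf1
β4 →J1
β5 →I2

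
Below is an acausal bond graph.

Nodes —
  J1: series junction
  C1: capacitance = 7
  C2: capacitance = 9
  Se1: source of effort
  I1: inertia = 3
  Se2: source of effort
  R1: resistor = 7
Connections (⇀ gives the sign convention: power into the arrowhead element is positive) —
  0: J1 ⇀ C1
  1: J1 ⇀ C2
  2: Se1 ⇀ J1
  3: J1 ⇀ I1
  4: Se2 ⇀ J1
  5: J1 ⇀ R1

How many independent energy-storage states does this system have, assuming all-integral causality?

3  (C1, C2, I1 all integral)

b2 |J1  (Se1 (Se) sets effort on bond)
b4 |J1  (Se2 (Se) sets effort on bond)
b0 |J1  (C1 outputs effort q/C1)
b1 |J1  (prefer integral on C2)
b3 |I1  (I1: I, integral causality)
b5 |J1  (common-f at J1 fixed by 3)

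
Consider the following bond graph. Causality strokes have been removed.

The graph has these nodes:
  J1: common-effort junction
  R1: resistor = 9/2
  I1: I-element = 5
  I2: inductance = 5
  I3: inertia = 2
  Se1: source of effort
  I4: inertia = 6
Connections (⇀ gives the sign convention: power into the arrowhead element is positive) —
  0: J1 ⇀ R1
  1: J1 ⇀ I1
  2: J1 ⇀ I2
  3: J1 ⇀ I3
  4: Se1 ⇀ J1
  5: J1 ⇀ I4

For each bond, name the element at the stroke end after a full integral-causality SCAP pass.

β0 →R1
β1 →I1
β2 →I2
β3 →I3
β4 →J1
β5 →I4

#4 |J1  (source Se1 imposes e)
#0 |R1  (0-jn J1 has e-setter on 4)
#1 |I1  (0-jn J1 has e-setter on 4)
#2 |I2  (J1: bond 4 brought effort, rest push out)
#3 |I3  (J1: bond 4 brought effort, rest push out)
#5 |I4  (J1: bond 4 brought effort, rest push out)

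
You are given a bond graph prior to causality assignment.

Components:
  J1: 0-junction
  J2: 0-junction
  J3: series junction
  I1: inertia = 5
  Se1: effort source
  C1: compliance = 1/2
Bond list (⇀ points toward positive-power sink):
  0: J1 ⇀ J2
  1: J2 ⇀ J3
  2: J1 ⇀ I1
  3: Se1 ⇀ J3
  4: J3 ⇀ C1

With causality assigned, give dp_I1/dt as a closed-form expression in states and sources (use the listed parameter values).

dp_I1/dt = -E_Se1 + 2*q_C1

bond 3 →J3  (Se1: effort source, stroke at far end)
bond 2 →I1  (I1: I, integral causality)
bond 0 →J1  (J1 needs exactly one e-in)
bond 1 →J2  (J2 needs exactly one e-in)
bond 4 →J3  (J3: bond 1 brought flow, rest push out)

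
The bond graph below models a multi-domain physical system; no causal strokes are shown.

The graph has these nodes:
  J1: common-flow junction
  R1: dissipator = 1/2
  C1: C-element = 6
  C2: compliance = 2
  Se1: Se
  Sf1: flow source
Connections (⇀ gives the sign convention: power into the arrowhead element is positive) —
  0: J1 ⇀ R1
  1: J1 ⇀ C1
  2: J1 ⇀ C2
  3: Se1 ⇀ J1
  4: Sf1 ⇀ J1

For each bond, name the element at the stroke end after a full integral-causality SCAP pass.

b3 stroke→J1  (Se1: effort source, stroke at far end)
b4 stroke→Sf1  (Sf1: flow source, stroke at near end)
b0 stroke→J1  (1-jn J1 has f-setter on 4)
b1 stroke→J1  (1-jn J1 has f-setter on 4)
b2 stroke→J1  (common-f at J1 fixed by 4)

#0 stroke→J1
#1 stroke→J1
#2 stroke→J1
#3 stroke→J1
#4 stroke→Sf1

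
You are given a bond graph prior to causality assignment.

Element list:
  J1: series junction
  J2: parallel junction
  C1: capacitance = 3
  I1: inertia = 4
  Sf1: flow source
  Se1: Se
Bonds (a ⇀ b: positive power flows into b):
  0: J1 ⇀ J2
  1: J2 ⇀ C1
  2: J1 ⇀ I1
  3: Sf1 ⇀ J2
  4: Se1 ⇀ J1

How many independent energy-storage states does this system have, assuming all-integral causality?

2  (C1, I1 all integral)

β3 stroke at Sf1  (source Sf1 imposes f)
β4 stroke at J1  (Se1 (Se) sets effort on bond)
β1 stroke at J2  (C1 integral (e out))
β0 stroke at J1  (common-e at J2 fixed by 1)
β2 stroke at I1  (J1 needs exactly one f-in)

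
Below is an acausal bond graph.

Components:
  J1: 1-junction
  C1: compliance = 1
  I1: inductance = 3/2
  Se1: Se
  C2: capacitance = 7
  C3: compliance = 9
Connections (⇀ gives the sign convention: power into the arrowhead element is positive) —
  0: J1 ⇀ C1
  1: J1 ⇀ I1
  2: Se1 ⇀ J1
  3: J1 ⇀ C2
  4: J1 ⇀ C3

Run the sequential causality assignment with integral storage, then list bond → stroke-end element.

b2 stroke→J1  (Se1 (Se) sets effort on bond)
b0 stroke→J1  (C1 outputs effort q/C1)
b1 stroke→I1  (I1 outputs flow p/I1)
b3 stroke→J1  (J1 flow already set via bond 1)
b4 stroke→J1  (J1: bond 1 brought flow, rest push out)

bond 0 stroke at J1
bond 1 stroke at I1
bond 2 stroke at J1
bond 3 stroke at J1
bond 4 stroke at J1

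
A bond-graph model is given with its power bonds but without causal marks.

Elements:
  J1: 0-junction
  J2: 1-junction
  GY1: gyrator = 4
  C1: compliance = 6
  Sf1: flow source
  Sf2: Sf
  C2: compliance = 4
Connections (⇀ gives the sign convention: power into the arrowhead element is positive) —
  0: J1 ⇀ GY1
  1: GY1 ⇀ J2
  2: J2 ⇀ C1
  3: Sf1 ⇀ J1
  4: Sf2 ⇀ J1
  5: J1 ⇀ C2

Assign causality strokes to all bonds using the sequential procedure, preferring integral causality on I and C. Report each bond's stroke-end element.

b3 →Sf1  (Sf1 (Sf) sets flow on bond)
b4 →Sf2  (Sf2 (Sf) sets flow on bond)
b2 →J2  (prefer integral on C1)
b1 →GY1  (closing 1-jn rule on J2)
b0 →GY1  (through GY1, causality inverts; strokes same side of GY1)
b5 →J1  (closing 0-jn rule on J1)

#0 →GY1
#1 →GY1
#2 →J2
#3 →Sf1
#4 →Sf2
#5 →J1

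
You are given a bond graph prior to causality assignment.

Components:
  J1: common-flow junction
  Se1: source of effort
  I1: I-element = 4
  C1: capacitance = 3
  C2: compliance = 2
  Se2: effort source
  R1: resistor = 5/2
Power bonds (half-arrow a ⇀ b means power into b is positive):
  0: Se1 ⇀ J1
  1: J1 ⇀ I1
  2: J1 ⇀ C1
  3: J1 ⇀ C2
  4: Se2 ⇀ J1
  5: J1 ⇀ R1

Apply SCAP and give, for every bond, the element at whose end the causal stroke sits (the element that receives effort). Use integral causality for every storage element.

bond 0 stroke at J1  (Se1 fixes effort; stroke away)
bond 4 stroke at J1  (Se2 (Se) sets effort on bond)
bond 1 stroke at I1  (I1 outputs flow p/I1)
bond 2 stroke at J1  (1-jn J1 has f-setter on 1)
bond 3 stroke at J1  (J1 flow already set via bond 1)
bond 5 stroke at J1  (J1 flow already set via bond 1)

bond 0 stroke at J1
bond 1 stroke at I1
bond 2 stroke at J1
bond 3 stroke at J1
bond 4 stroke at J1
bond 5 stroke at J1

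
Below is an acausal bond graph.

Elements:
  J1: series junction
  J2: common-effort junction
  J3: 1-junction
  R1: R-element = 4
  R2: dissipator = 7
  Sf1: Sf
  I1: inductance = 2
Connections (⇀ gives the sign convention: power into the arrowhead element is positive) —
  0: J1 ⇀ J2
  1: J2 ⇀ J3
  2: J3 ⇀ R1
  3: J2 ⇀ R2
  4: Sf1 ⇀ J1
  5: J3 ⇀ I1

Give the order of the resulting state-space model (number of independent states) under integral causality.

1  (I1 all integral)

b4 stroke→Sf1  (Sf1 fixes flow; stroke at Sf1)
b0 stroke→J1  (1-jn J1 has f-setter on 4)
b5 stroke→I1  (prefer integral on I1)
b1 stroke→J3  (1-jn J3 has f-setter on 5)
b2 stroke→J3  (1-jn J3 has f-setter on 5)
b3 stroke→J2  (only one effort-in slot at J2)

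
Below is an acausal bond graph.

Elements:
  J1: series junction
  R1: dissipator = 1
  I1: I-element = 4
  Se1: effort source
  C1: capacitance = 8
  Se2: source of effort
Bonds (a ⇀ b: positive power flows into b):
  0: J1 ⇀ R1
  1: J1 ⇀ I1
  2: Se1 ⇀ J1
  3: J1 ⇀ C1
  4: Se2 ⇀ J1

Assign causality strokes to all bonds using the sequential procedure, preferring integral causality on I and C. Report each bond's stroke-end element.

#0 |J1
#1 |I1
#2 |J1
#3 |J1
#4 |J1

b2 |J1  (Se1 (Se) sets effort on bond)
b4 |J1  (Se2 fixes effort; stroke away)
b1 |I1  (prefer integral on I1)
b0 |J1  (1-jn J1 has f-setter on 1)
b3 |J1  (J1: bond 1 brought flow, rest push out)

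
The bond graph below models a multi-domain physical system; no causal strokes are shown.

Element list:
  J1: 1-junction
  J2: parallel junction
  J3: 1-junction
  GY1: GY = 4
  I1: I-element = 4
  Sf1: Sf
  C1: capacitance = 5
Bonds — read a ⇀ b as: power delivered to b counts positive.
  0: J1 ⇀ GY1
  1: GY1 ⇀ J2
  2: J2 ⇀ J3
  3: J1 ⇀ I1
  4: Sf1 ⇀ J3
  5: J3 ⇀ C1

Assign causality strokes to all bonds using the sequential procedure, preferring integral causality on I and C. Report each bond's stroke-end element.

b4 stroke→Sf1  (source Sf1 imposes f)
b2 stroke→J3  (J3 flow already set via bond 4)
b5 stroke→J3  (J3: bond 4 brought flow, rest push out)
b1 stroke→J2  (J2: last free bond brings effort in)
b0 stroke→J1  (GY GY1: same side as bond 1)
b3 stroke→I1  (only one flow-in slot at J1)

bond 0 →J1
bond 1 →J2
bond 2 →J3
bond 3 →I1
bond 4 →Sf1
bond 5 →J3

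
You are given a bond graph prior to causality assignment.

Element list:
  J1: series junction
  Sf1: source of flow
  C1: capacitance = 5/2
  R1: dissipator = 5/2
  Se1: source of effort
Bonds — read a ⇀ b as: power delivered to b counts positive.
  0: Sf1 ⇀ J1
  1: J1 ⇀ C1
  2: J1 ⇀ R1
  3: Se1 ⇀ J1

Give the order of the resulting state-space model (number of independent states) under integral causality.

#0 stroke→Sf1  (Sf1 fixes flow; stroke at Sf1)
#3 stroke→J1  (Se1: effort source, stroke at far end)
#1 stroke→J1  (J1: bond 0 brought flow, rest push out)
#2 stroke→J1  (J1: bond 0 brought flow, rest push out)

1  (C1 all integral)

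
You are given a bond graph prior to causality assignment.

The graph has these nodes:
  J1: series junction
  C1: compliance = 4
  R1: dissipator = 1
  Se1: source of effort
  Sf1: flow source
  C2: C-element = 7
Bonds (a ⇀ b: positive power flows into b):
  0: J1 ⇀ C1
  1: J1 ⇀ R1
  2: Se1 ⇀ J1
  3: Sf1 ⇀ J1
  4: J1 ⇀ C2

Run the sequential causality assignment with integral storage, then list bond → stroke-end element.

β2 |J1  (Se1: effort source, stroke at far end)
β3 |Sf1  (Sf1: flow source, stroke at near end)
β0 |J1  (common-f at J1 fixed by 3)
β1 |J1  (J1: bond 3 brought flow, rest push out)
β4 |J1  (1-jn J1 has f-setter on 3)

bond 0 stroke at J1
bond 1 stroke at J1
bond 2 stroke at J1
bond 3 stroke at Sf1
bond 4 stroke at J1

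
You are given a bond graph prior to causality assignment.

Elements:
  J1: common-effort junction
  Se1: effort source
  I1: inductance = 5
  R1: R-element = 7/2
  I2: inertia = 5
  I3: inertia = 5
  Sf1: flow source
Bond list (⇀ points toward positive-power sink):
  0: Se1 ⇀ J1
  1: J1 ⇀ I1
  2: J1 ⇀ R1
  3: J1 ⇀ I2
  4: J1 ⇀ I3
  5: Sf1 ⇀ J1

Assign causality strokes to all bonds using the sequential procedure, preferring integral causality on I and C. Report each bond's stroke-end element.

#0 stroke→J1  (source Se1 imposes e)
#5 stroke→Sf1  (Sf1 (Sf) sets flow on bond)
#1 stroke→I1  (0-jn J1 has e-setter on 0)
#2 stroke→R1  (common-e at J1 fixed by 0)
#3 stroke→I2  (J1: bond 0 brought effort, rest push out)
#4 stroke→I3  (0-jn J1 has e-setter on 0)

#0 →J1
#1 →I1
#2 →R1
#3 →I2
#4 →I3
#5 →Sf1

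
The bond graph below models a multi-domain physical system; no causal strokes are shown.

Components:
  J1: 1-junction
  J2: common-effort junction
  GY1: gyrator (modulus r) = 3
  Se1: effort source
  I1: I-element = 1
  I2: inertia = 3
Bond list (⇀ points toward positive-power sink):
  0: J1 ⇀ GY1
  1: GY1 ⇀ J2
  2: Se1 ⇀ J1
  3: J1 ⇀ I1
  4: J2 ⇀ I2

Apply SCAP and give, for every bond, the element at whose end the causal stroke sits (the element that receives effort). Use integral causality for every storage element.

β2 stroke at J1  (Se1 fixes effort; stroke away)
β3 stroke at I1  (prefer integral on I1)
β0 stroke at J1  (J1: bond 3 brought flow, rest push out)
β1 stroke at J2  (GY GY1: same side as bond 0)
β4 stroke at I2  (J2 effort already set via bond 1)

#0 stroke at J1
#1 stroke at J2
#2 stroke at J1
#3 stroke at I1
#4 stroke at I2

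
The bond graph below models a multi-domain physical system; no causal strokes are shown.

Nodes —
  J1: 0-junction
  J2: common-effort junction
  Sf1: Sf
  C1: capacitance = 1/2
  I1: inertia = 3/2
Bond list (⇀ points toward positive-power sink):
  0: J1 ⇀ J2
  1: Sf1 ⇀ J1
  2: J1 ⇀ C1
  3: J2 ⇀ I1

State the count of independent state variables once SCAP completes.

#1 →Sf1  (Sf1 (Sf) sets flow on bond)
#2 →J1  (C1 outputs effort q/C1)
#0 →J2  (common-e at J1 fixed by 2)
#3 →I1  (J2 effort already set via bond 0)

2  (C1, I1 all integral)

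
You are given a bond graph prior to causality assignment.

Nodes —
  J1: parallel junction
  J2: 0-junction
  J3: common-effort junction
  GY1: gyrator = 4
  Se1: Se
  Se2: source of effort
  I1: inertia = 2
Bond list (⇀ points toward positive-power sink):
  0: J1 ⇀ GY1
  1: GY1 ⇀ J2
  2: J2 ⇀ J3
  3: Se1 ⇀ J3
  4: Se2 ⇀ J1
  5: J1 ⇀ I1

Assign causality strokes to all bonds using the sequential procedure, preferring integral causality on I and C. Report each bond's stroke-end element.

β3 stroke→J3  (Se1 fixes effort; stroke away)
β4 stroke→J1  (Se2 (Se) sets effort on bond)
β0 stroke→GY1  (J1: bond 4 brought effort, rest push out)
β5 stroke→I1  (common-e at J1 fixed by 4)
β2 stroke→J2  (J3: bond 3 brought effort, rest push out)
β1 stroke→GY1  (through GY1, causality inverts; strokes same side of GY1)

b0 stroke at GY1
b1 stroke at GY1
b2 stroke at J2
b3 stroke at J3
b4 stroke at J1
b5 stroke at I1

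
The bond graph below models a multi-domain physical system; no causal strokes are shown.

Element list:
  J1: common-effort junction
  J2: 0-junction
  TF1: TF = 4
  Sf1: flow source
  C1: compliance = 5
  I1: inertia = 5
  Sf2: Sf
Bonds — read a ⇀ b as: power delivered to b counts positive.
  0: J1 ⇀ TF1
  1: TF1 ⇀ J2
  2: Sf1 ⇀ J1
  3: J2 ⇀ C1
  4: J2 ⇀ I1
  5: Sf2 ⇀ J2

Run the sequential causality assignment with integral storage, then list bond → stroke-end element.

#0 stroke at J1
#1 stroke at TF1
#2 stroke at Sf1
#3 stroke at J2
#4 stroke at I1
#5 stroke at Sf2

b2 stroke at Sf1  (Sf1 fixes flow; stroke at Sf1)
b5 stroke at Sf2  (Sf2 fixes flow; stroke at Sf2)
b0 stroke at J1  (J1: last free bond brings effort in)
b1 stroke at TF1  (through TF1, causality passes straight; one stroke at TF1)
b3 stroke at J2  (C1: C, integral causality)
b4 stroke at I1  (0-jn J2 has e-setter on 3)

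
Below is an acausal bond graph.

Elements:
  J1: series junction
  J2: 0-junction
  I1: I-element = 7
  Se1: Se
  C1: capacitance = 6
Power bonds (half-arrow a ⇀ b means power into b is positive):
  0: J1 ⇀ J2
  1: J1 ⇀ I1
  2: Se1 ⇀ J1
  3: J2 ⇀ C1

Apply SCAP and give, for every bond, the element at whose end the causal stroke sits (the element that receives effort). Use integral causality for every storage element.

b0 →J1
b1 →I1
b2 →J1
b3 →J2

bond 2 stroke→J1  (source Se1 imposes e)
bond 1 stroke→I1  (I1: I, integral causality)
bond 0 stroke→J1  (J1 flow already set via bond 1)
bond 3 stroke→J2  (only one effort-in slot at J2)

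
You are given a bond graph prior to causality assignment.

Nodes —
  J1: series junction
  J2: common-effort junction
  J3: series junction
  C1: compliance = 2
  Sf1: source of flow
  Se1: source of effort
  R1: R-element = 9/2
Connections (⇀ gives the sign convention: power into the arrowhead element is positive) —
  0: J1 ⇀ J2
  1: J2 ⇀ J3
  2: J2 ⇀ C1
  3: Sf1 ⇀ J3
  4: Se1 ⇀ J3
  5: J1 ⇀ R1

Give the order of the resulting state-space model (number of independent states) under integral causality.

1  (C1 all integral)

bond 3 stroke at Sf1  (Sf1 fixes flow; stroke at Sf1)
bond 4 stroke at J3  (Se1: effort source, stroke at far end)
bond 1 stroke at J3  (J3 flow already set via bond 3)
bond 2 stroke at J2  (C1: C, integral causality)
bond 0 stroke at J1  (common-e at J2 fixed by 2)
bond 5 stroke at R1  (closing 1-jn rule on J1)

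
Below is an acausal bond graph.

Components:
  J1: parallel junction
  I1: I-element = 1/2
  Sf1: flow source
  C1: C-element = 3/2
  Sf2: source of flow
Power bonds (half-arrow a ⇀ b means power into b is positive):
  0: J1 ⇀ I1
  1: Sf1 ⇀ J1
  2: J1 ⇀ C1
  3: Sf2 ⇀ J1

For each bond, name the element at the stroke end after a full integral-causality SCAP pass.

#1 →Sf1  (Sf1: flow source, stroke at near end)
#3 →Sf2  (Sf2 (Sf) sets flow on bond)
#0 →I1  (prefer integral on I1)
#2 →J1  (closing 0-jn rule on J1)

#0 |I1
#1 |Sf1
#2 |J1
#3 |Sf2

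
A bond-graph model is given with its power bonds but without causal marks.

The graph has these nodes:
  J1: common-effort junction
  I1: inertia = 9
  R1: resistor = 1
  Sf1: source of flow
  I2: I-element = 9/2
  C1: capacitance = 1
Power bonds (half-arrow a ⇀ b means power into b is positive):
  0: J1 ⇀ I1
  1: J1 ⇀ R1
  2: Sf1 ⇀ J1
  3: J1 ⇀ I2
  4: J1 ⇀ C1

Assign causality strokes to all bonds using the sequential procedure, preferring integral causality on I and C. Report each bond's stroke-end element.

bond 0 stroke→I1
bond 1 stroke→R1
bond 2 stroke→Sf1
bond 3 stroke→I2
bond 4 stroke→J1

β2 stroke→Sf1  (source Sf1 imposes f)
β0 stroke→I1  (prefer integral on I1)
β3 stroke→I2  (prefer integral on I2)
β4 stroke→J1  (C1 outputs effort q/C1)
β1 stroke→R1  (0-jn J1 has e-setter on 4)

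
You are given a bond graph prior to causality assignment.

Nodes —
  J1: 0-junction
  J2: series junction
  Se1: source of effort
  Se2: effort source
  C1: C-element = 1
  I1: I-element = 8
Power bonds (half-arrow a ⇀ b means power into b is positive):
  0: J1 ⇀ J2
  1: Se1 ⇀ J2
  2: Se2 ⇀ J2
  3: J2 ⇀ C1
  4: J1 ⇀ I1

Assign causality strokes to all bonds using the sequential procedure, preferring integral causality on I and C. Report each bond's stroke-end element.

#1 stroke→J2  (Se1 fixes effort; stroke away)
#2 stroke→J2  (Se2: effort source, stroke at far end)
#3 stroke→J2  (prefer integral on C1)
#0 stroke→J1  (J2: last free bond brings flow in)
#4 stroke→I1  (0-jn J1 has e-setter on 0)

b0 stroke at J1
b1 stroke at J2
b2 stroke at J2
b3 stroke at J2
b4 stroke at I1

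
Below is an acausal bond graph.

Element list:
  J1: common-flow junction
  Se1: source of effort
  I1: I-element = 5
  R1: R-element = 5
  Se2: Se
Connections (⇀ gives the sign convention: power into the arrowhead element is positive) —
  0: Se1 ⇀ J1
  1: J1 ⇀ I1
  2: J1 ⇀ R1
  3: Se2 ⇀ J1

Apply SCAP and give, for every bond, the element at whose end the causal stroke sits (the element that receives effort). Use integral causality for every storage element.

bond 0 stroke at J1
bond 1 stroke at I1
bond 2 stroke at J1
bond 3 stroke at J1

β0 |J1  (Se1: effort source, stroke at far end)
β3 |J1  (Se2: effort source, stroke at far end)
β1 |I1  (I1 integral (f out))
β2 |J1  (J1: bond 1 brought flow, rest push out)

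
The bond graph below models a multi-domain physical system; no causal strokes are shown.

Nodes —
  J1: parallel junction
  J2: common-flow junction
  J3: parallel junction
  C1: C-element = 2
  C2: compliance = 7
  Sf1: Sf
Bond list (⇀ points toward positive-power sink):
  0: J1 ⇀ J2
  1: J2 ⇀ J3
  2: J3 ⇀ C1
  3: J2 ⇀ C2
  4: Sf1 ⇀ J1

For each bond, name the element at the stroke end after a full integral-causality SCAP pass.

bond 4 stroke at Sf1  (Sf1: flow source, stroke at near end)
bond 0 stroke at J1  (only one effort-in slot at J1)
bond 1 stroke at J2  (J2 flow already set via bond 0)
bond 3 stroke at J2  (common-f at J2 fixed by 0)
bond 2 stroke at J3  (only one effort-in slot at J3)

bond 0 stroke at J1
bond 1 stroke at J2
bond 2 stroke at J3
bond 3 stroke at J2
bond 4 stroke at Sf1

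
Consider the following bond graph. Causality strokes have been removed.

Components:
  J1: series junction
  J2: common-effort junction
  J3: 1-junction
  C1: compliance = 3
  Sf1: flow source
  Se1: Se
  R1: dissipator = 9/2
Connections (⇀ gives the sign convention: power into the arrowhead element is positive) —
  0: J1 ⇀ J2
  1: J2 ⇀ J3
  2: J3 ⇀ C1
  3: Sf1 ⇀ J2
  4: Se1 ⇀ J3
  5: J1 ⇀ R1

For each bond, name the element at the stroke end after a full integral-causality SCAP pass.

bond 3 stroke at Sf1  (source Sf1 imposes f)
bond 4 stroke at J3  (Se1 fixes effort; stroke away)
bond 2 stroke at J3  (C1: C, integral causality)
bond 1 stroke at J2  (closing 1-jn rule on J3)
bond 0 stroke at J1  (J2 effort already set via bond 1)
bond 5 stroke at R1  (J1: last free bond brings flow in)

β0 |J1
β1 |J2
β2 |J3
β3 |Sf1
β4 |J3
β5 |R1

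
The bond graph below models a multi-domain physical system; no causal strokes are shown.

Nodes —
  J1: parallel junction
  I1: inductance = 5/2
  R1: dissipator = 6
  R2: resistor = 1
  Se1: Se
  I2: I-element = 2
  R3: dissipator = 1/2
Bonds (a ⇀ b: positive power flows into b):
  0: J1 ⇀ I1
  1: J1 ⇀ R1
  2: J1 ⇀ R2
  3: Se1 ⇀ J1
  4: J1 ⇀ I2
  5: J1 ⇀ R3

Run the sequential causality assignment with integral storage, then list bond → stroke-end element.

bond 0 stroke at I1
bond 1 stroke at R1
bond 2 stroke at R2
bond 3 stroke at J1
bond 4 stroke at I2
bond 5 stroke at R3

β3 →J1  (Se1 fixes effort; stroke away)
β0 →I1  (J1 effort already set via bond 3)
β1 →R1  (J1: bond 3 brought effort, rest push out)
β2 →R2  (J1: bond 3 brought effort, rest push out)
β4 →I2  (0-jn J1 has e-setter on 3)
β5 →R3  (0-jn J1 has e-setter on 3)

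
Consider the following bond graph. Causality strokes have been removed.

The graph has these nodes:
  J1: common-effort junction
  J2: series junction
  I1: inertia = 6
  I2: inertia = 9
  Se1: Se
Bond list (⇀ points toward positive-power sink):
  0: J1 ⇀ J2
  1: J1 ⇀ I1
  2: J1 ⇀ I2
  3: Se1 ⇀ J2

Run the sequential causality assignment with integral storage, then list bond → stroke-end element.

#3 stroke at J2  (Se1: effort source, stroke at far end)
#0 stroke at J1  (J2 needs exactly one f-in)
#1 stroke at I1  (common-e at J1 fixed by 0)
#2 stroke at I2  (0-jn J1 has e-setter on 0)

β0 →J1
β1 →I1
β2 →I2
β3 →J2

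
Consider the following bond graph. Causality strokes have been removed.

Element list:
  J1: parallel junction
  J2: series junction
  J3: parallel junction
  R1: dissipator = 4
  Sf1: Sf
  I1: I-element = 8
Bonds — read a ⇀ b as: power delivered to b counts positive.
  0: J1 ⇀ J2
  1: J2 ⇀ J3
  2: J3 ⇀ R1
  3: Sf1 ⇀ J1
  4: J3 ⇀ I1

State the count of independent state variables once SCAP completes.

1  (I1 all integral)

b3 |Sf1  (Sf1 (Sf) sets flow on bond)
b0 |J1  (only one effort-in slot at J1)
b1 |J2  (J2: bond 0 brought flow, rest push out)
b4 |I1  (I1: I, integral causality)
b2 |J3  (J3 needs exactly one e-in)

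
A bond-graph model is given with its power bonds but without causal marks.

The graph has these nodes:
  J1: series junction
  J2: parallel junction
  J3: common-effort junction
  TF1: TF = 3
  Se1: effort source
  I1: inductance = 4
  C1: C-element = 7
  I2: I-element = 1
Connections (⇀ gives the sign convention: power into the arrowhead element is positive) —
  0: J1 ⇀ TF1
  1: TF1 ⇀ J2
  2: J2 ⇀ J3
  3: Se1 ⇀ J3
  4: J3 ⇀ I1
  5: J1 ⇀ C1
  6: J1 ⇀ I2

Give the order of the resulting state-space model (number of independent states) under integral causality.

#3 →J3  (Se1 fixes effort; stroke away)
#2 →J2  (common-e at J3 fixed by 3)
#4 →I1  (J3 effort already set via bond 3)
#1 →TF1  (J2: bond 2 brought effort, rest push out)
#0 →J1  (TF TF1: opposite of bond 1)
#5 →J1  (C1 integral (e out))
#6 →I2  (J1: last free bond brings flow in)

3  (C1, I1, I2 all integral)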